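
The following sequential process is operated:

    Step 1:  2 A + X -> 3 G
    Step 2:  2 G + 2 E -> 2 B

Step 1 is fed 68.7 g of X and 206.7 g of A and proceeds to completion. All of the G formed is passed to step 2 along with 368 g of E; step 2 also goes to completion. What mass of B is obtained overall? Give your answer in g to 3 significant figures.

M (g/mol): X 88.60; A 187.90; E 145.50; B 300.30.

Step 1:
n(X) = 68.70 / 88.60 = 0.7754 mol
n(A) = 206.7 / 187.90 = 1.100 mol
n/ν for X = 0.7754/1 = 0.7754
n/ν for A = 1.100/2 = 0.5500
Smallest n/ν is A → limiting reagent.
n(G) produced = (3/2) × 1.100 = 1.650 mol
Step 2:
n(G) available = 1.650 mol
n(E) = 368.0 / 145.50 = 2.529 mol
n/ν for G = 1.650/2 = 0.8250
n/ν for E = 2.529/2 = 1.265
Smallest n/ν is G → limiting reagent.
n(B) = (2/2) × 1.650 = 1.650 mol
mass = 1.650 × 300.30 = 495.5 g

496 g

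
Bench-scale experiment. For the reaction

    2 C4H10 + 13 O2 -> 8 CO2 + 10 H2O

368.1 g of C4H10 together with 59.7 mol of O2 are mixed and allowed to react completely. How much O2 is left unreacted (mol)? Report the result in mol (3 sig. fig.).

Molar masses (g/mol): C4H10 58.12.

n(C4H10) = 368.1 / 58.12 = 6.333 mol
n(O2) = 59.70 mol
n/ν for C4H10 = 6.333/2 = 3.167
n/ν for O2 = 59.70/13 = 4.592
Smallest n/ν is C4H10 → limiting reagent.
O2 consumed = (13/2) × 6.333 = 41.16 mol
O2 remaining = 59.70 − 41.16 = 18.54 mol

18.5 mol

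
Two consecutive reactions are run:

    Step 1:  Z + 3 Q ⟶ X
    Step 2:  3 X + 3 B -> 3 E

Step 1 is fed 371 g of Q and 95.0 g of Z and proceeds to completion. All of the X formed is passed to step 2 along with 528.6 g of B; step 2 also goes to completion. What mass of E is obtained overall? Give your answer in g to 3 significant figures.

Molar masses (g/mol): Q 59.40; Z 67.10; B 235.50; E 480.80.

681 g

Step 1:
n(Q) = 371.0 / 59.40 = 6.246 mol
n(Z) = 95.00 / 67.10 = 1.416 mol
n/ν → Q: 2.082, Z: 1.416; Z is limiting.
n(X) produced = (1/1) × 1.416 = 1.416 mol
Step 2:
n(X) available = 1.416 mol
n(B) = 528.6 / 235.50 = 2.245 mol
n/ν → X: 0.4720, B: 0.7483; X is limiting.
n(E) = (3/3) × 1.416 = 1.416 mol
mass = 1.416 × 480.80 = 680.8 g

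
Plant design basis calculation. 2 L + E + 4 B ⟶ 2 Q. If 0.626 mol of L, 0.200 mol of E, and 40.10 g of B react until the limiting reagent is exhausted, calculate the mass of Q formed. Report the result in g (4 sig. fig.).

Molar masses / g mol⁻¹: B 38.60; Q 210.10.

n(L) = 0.6260 mol
n(E) = 0.2000 mol
n(B) = 40.10 / 38.60 = 1.039 mol
n/ν → L: 0.3130, E: 0.2000, B: 0.2598; E is limiting.
n(Q) = (2/1) × 0.2000 = 0.4000 mol
mass = 0.4000 × 210.10 = 84.04 g

84.04 g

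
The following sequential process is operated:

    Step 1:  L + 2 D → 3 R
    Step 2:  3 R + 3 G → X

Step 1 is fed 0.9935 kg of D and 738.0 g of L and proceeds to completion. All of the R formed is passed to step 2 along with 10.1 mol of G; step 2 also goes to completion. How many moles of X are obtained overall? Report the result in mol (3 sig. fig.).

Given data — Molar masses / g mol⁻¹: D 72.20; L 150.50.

3.37 mol

Step 1:
n(D) = 0.9935×1000 / 72.20 = 13.76 mol
n(L) = 738.0 / 150.50 = 4.904 mol
n/ν → D: 6.880, L: 4.904; L is limiting.
n(R) produced = (3/1) × 4.904 = 14.71 mol
Step 2:
n(R) available = 14.71 mol
n(G) = 10.10 mol
n/ν → R: 4.903, G: 3.367; G is limiting.
n(X) = (1/3) × 10.10 = 3.367 mol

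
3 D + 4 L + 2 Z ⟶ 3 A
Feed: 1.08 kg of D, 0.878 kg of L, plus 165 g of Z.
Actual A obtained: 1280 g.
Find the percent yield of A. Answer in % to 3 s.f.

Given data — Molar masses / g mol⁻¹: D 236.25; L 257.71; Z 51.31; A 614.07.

81.6 %

n(D) = 1.080×1000 / 236.25 = 4.571 mol
n(L) = 0.8780×1000 / 257.71 = 3.407 mol
n(Z) = 165.0 / 51.31 = 3.216 mol
n/ν for D = 4.571/3 = 1.524
n/ν for L = 3.407/4 = 0.8518
n/ν for Z = 3.216/2 = 1.608
Smallest n/ν is L → limiting reagent.
theoretical n(A) = (3/4) × 3.407 = 2.555 mol → 1569 g
% yield = 1280 / 1569 × 100 = 81.58 %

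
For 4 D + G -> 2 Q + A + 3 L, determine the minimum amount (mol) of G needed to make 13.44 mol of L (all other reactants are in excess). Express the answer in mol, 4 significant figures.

n(L) = 13.44 mol
n(G) = (1/3) × 13.44 = 4.480 mol

4.480 mol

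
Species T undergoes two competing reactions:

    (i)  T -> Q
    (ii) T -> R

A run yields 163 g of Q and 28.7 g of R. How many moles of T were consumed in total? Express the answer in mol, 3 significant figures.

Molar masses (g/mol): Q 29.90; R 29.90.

6.41 mol

n(Q) = 163 / 29.90 = 5.452 mol
n(R) = 28.7 / 29.90 = 0.9599 mol
n(T) via (i) = (1/1)×5.452 = 5.452 mol
n(T) via (ii) = (1/1)×0.9599 = 0.9599 mol
total n(T) = 5.452 + 0.9599 = 6.412 mol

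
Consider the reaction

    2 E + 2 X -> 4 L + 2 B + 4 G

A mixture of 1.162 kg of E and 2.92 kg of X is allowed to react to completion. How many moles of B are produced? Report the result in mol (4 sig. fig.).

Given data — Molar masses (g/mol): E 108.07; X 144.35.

10.75 mol

n(E) = 1.162×1000 / 108.07 = 10.75 mol
n(X) = 2.920×1000 / 144.35 = 20.23 mol
n/ν for E = 10.75/2 = 5.375
n/ν for X = 20.23/2 = 10.12
Smallest n/ν is E → limiting reagent.
n(B) = (2/2) × 10.75 = 10.75 mol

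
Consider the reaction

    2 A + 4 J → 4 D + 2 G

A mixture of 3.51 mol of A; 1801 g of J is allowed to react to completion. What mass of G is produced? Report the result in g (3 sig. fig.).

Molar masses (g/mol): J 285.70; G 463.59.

n(A) = 3.510 mol
n(J) = 1801 / 285.70 = 6.304 mol
n/ν → A: 1.755, J: 1.576; J is limiting.
n(G) = (2/4) × 6.304 = 3.152 mol
mass = 3.152 × 463.59 = 1461 g

1460 g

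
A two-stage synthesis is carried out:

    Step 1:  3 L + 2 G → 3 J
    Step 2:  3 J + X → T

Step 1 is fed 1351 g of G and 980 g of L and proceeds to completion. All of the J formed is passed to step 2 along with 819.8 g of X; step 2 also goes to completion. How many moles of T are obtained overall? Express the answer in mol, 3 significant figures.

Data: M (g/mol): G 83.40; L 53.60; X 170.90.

Step 1:
n(G) = 1351 / 83.40 = 16.20 mol
n(L) = 980.0 / 53.60 = 18.28 mol
n/ν for G = 16.20/2 = 8.100
n/ν for L = 18.28/3 = 6.093
Smallest n/ν is L → limiting reagent.
n(J) produced = (3/3) × 18.28 = 18.28 mol
Step 2:
n(J) available = 18.28 mol
n(X) = 819.8 / 170.90 = 4.797 mol
n/ν for J = 18.28/3 = 6.093
n/ν for X = 4.797/1 = 4.797
Smallest n/ν is X → limiting reagent.
n(T) = (1/1) × 4.797 = 4.797 mol

4.80 mol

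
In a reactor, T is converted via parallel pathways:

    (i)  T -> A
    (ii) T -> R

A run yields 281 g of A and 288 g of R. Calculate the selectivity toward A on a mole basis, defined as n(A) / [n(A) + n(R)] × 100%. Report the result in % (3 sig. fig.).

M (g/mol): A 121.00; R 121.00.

n(A) = 281 / 121.00 = 2.322 mol
n(R) = 288 / 121.00 = 2.380 mol
selectivity = 2.322/(2.322+2.380) × 100 = 49.38 %

49.4 %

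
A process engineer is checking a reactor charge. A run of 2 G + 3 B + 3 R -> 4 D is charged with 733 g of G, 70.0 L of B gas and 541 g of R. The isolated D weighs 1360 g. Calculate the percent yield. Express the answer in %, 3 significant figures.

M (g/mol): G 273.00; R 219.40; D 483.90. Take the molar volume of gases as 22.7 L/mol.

85.5 %

n(G) = 733.0 / 273.00 = 2.685 mol
n(B) = 70.00 / 22.7 = 3.084 mol
n(R) = 541.0 / 219.40 = 2.466 mol
n/ν for G = 2.685/2 = 1.343
n/ν for B = 3.084/3 = 1.028
n/ν for R = 2.466/3 = 0.8220
Smallest n/ν is R → limiting reagent.
theoretical n(D) = (4/3) × 2.466 = 3.288 mol → 1591 g
% yield = 1360 / 1591 × 100 = 85.48 %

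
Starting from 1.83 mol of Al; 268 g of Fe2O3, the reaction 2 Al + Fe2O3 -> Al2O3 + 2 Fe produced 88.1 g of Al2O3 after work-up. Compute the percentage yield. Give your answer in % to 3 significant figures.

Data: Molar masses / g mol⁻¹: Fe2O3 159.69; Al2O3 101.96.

94.4 %

n(Al) = 1.830 mol
n(Fe2O3) = 268.0 / 159.69 = 1.678 mol
n/ν → Al: 0.9150, Fe2O3: 1.678; Al is limiting.
theoretical n(Al2O3) = (1/2) × 1.830 = 0.9150 mol → 93.29 g
% yield = 88.1 / 93.29 × 100 = 94.44 %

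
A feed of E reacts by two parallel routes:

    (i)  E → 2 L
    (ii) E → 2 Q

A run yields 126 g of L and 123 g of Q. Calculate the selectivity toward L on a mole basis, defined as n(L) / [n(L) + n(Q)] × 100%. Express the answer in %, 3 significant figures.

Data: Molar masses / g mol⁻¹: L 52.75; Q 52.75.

50.6 %

n(L) = 126 / 52.75 = 2.389 mol
n(Q) = 123 / 52.75 = 2.332 mol
selectivity = 2.389/(2.389+2.332) × 100 = 50.60 %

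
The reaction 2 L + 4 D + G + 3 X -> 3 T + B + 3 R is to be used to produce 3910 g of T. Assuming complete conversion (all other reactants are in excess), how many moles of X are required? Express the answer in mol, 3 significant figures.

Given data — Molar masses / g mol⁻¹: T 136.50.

n(T) = 3910 / 136.50 = 28.64 mol
n(X) = (3/3) × 28.64 = 28.64 mol

28.6 mol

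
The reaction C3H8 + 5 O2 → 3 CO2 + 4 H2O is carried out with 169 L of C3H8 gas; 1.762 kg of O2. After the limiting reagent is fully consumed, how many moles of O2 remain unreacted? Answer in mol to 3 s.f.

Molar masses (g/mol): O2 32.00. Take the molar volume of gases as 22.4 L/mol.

17.3 mol

n(C3H8) = 169.0 / 22.4 = 7.545 mol
n(O2) = 1.762×1000 / 32.00 = 55.06 mol
n/ν for C3H8 = 7.545/1 = 7.545
n/ν for O2 = 55.06/5 = 11.01
Smallest n/ν is C3H8 → limiting reagent.
O2 consumed = (5/1) × 7.545 = 37.73 mol
O2 remaining = 55.06 − 37.73 = 17.33 mol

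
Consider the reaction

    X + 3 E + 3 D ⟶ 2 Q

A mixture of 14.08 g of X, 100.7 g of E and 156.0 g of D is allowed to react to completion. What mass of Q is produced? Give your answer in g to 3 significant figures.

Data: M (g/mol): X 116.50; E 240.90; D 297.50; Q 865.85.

n(X) = 14.08 / 116.50 = 0.1209 mol
n(E) = 100.7 / 240.90 = 0.4180 mol
n(D) = 156.0 / 297.50 = 0.5244 mol
n/ν → X: 0.1209, E: 0.1393, D: 0.1748; X is limiting.
n(Q) = (2/1) × 0.1209 = 0.2418 mol
mass = 0.2418 × 865.85 = 209.4 g

209 g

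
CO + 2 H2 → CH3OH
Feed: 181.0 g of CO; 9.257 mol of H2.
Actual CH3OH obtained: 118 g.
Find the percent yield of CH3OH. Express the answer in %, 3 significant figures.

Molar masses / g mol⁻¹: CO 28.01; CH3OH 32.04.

n(CO) = 181.0 / 28.01 = 6.462 mol
n(H2) = 9.257 mol
n/ν for CO = 6.462/1 = 6.462
n/ν for H2 = 9.257/2 = 4.629
Smallest n/ν is H2 → limiting reagent.
theoretical n(CH3OH) = (1/2) × 9.257 = 4.629 mol → 148.3 g
% yield = 118 / 148.3 × 100 = 79.57 %

79.6 %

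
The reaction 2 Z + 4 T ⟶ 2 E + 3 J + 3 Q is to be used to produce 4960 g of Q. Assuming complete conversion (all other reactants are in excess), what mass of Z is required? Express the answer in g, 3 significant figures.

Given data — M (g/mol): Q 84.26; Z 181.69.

n(Q) = 4960 / 84.26 = 58.87 mol
n(Z) = (2/3) × 58.87 = 39.25 mol
mass = 39.25 × 181.69 = 7131 g

7130 g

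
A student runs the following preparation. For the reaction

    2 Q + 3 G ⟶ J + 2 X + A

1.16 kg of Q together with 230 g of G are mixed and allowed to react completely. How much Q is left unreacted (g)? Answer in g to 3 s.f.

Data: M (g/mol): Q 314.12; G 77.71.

540 g

n(Q) = 1.160×1000 / 314.12 = 3.693 mol
n(G) = 230.0 / 77.71 = 2.960 mol
n/ν → Q: 1.847, G: 0.9867; G is limiting.
Q consumed = (2/3) × 2.960 = 1.973 mol
Q remaining = 3.693 − 1.973 = 1.720 mol
mass = 1.720 × 314.12 = 540.3 g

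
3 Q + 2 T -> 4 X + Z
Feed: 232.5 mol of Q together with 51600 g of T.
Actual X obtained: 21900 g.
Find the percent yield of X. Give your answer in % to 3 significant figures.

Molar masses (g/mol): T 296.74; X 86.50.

n(Q) = 232.5 mol
n(T) = 51600 / 296.74 = 173.9 mol
n/ν for Q = 232.5/3 = 77.50
n/ν for T = 173.9/2 = 86.95
Smallest n/ν is Q → limiting reagent.
theoretical n(X) = (4/3) × 232.5 = 310.0 mol → 26820 g
% yield = 21900 / 26820 × 100 = 81.66 %

81.7 %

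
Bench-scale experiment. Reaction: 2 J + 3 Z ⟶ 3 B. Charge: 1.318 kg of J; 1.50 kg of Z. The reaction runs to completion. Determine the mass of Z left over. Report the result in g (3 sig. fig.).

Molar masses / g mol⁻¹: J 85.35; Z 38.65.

n(J) = 1.318×1000 / 85.35 = 15.44 mol
n(Z) = 1.500×1000 / 38.65 = 38.81 mol
n/ν for J = 15.44/2 = 7.720
n/ν for Z = 38.81/3 = 12.94
Smallest n/ν is J → limiting reagent.
Z consumed = (3/2) × 15.44 = 23.16 mol
Z remaining = 38.81 − 23.16 = 15.65 mol
mass = 15.65 × 38.65 = 604.9 g

605 g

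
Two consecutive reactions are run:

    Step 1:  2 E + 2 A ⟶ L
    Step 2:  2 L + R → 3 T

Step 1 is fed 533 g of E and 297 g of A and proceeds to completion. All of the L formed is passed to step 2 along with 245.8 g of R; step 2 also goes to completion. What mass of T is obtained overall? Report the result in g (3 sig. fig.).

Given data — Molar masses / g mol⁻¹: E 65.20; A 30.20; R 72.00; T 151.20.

927 g

Step 1:
n(E) = 533.0 / 65.20 = 8.175 mol
n(A) = 297.0 / 30.20 = 9.834 mol
n/ν → E: 4.088, A: 4.917; E is limiting.
n(L) produced = (1/2) × 8.175 = 4.088 mol
Step 2:
n(L) available = 4.088 mol
n(R) = 245.8 / 72.00 = 3.414 mol
n/ν → L: 2.044, R: 3.414; L is limiting.
n(T) = (3/2) × 4.088 = 6.132 mol
mass = 6.132 × 151.20 = 927.2 g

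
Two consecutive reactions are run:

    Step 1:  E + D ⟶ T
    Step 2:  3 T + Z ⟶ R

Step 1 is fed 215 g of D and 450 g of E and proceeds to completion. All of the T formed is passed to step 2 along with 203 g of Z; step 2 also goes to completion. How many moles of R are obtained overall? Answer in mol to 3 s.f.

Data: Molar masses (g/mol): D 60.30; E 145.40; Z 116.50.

Step 1:
n(D) = 215.0 / 60.30 = 3.566 mol
n(E) = 450.0 / 145.40 = 3.095 mol
n/ν for D = 3.566/1 = 3.566
n/ν for E = 3.095/1 = 3.095
Smallest n/ν is E → limiting reagent.
n(T) produced = (1/1) × 3.095 = 3.095 mol
Step 2:
n(T) available = 3.095 mol
n(Z) = 203.0 / 116.50 = 1.742 mol
n/ν for T = 3.095/3 = 1.032
n/ν for Z = 1.742/1 = 1.742
Smallest n/ν is T → limiting reagent.
n(R) = (1/3) × 3.095 = 1.032 mol

1.03 mol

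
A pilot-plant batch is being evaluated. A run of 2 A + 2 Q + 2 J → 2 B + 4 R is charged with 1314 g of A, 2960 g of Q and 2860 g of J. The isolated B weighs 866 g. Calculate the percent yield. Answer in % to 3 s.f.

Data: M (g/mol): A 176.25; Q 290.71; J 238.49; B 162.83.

71.3 %

n(A) = 1314 / 176.25 = 7.455 mol
n(Q) = 2960 / 290.71 = 10.18 mol
n(J) = 2860 / 238.49 = 11.99 mol
n/ν → A: 3.728, Q: 5.090, J: 5.995; A is limiting.
theoretical n(B) = (2/2) × 7.455 = 7.455 mol → 1214 g
% yield = 866 / 1214 × 100 = 71.33 %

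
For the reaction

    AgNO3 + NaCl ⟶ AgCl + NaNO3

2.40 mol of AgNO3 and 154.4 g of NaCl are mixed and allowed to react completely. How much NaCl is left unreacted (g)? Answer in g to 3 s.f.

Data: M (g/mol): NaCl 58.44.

14.1 g

n(AgNO3) = 2.400 mol
n(NaCl) = 154.4 / 58.44 = 2.642 mol
n/ν for AgNO3 = 2.400/1 = 2.400
n/ν for NaCl = 2.642/1 = 2.642
Smallest n/ν is AgNO3 → limiting reagent.
NaCl consumed = (1/1) × 2.400 = 2.400 mol
NaCl remaining = 2.642 − 2.400 = 0.2420 mol
mass = 0.2420 × 58.44 = 14.14 g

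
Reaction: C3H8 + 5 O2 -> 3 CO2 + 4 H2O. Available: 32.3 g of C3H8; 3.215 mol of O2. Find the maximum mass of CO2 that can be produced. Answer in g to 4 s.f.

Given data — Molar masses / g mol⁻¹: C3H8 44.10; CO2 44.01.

n(C3H8) = 32.30 / 44.10 = 0.7324 mol
n(O2) = 3.215 mol
n/ν → C3H8: 0.7324, O2: 0.6430; O2 is limiting.
n(CO2) = (3/5) × 3.215 = 1.929 mol
mass = 1.929 × 44.01 = 84.90 g

84.90 g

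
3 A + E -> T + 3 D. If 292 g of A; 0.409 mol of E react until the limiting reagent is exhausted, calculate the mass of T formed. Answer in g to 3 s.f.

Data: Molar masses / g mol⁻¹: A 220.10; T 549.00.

n(A) = 292.0 / 220.10 = 1.327 mol
n(E) = 0.4090 mol
n/ν for A = 1.327/3 = 0.4423
n/ν for E = 0.4090/1 = 0.4090
Smallest n/ν is E → limiting reagent.
n(T) = (1/1) × 0.4090 = 0.4090 mol
mass = 0.4090 × 549.00 = 224.5 g

225 g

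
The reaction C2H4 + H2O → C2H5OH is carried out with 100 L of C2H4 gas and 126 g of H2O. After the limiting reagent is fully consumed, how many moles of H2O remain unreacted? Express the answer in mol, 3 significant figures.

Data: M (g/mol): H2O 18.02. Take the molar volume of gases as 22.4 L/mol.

2.53 mol

n(C2H4) = 100.0 / 22.4 = 4.464 mol
n(H2O) = 126.0 / 18.02 = 6.992 mol
n/ν for C2H4 = 4.464/1 = 4.464
n/ν for H2O = 6.992/1 = 6.992
Smallest n/ν is C2H4 → limiting reagent.
H2O consumed = (1/1) × 4.464 = 4.464 mol
H2O remaining = 6.992 − 4.464 = 2.528 mol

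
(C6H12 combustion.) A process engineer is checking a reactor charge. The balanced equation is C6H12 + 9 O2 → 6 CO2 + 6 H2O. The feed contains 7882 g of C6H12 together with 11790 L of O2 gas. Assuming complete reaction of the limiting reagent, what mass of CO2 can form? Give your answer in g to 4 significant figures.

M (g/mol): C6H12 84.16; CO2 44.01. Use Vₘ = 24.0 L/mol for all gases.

n(C6H12) = 7882 / 84.16 = 93.65 mol
n(O2) = 11790 / 24.0 = 491.3 mol
n/ν → C6H12: 93.65, O2: 54.59; O2 is limiting.
n(CO2) = (6/9) × 491.3 = 327.5 mol
mass = 327.5 × 44.01 = 14410 g

14410 g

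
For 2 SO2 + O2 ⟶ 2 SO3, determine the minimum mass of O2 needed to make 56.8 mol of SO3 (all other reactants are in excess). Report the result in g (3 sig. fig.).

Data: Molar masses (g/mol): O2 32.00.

909 g

n(SO3) = 56.80 mol
n(O2) = (1/2) × 56.80 = 28.40 mol
mass = 28.40 × 32.00 = 908.8 g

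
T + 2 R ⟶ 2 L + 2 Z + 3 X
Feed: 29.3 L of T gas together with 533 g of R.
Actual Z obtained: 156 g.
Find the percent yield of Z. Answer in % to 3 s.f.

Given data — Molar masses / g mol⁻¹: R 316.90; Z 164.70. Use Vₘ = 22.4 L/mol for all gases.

n(T) = 29.30 / 22.4 = 1.308 mol
n(R) = 533.0 / 316.90 = 1.682 mol
n/ν for T = 1.308/1 = 1.308
n/ν for R = 1.682/2 = 0.8410
Smallest n/ν is R → limiting reagent.
theoretical n(Z) = (2/2) × 1.682 = 1.682 mol → 277.0 g
% yield = 156 / 277.0 × 100 = 56.32 %

56.3 %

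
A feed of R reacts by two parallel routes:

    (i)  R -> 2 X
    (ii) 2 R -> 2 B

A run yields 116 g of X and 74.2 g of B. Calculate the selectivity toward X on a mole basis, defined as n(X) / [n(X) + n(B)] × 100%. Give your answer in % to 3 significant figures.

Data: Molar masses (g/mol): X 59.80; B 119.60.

75.8 %

n(X) = 116 / 59.80 = 1.940 mol
n(B) = 74.2 / 119.60 = 0.6204 mol
selectivity = 1.940/(1.940+0.6204) × 100 = 75.77 %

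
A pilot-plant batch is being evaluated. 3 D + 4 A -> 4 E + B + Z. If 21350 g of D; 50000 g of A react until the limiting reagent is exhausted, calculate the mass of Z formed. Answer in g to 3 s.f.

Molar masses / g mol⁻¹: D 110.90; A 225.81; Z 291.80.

16200 g

n(D) = 21350 / 110.90 = 192.5 mol
n(A) = 50000 / 225.81 = 221.4 mol
n/ν → D: 64.17, A: 55.35; A is limiting.
n(Z) = (1/4) × 221.4 = 55.35 mol
mass = 55.35 × 291.80 = 16150 g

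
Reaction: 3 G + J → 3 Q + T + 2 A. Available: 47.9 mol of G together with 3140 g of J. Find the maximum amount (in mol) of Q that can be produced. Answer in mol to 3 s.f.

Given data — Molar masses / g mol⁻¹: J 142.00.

47.9 mol

n(G) = 47.90 mol
n(J) = 3140 / 142.00 = 22.11 mol
n/ν → G: 15.97, J: 22.11; G is limiting.
n(Q) = (3/3) × 47.90 = 47.90 mol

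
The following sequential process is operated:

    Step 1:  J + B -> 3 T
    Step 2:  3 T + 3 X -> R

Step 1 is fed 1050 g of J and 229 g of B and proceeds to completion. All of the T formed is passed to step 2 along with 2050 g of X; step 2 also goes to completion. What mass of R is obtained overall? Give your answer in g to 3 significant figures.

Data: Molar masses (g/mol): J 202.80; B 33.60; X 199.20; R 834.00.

Step 1:
n(J) = 1050 / 202.80 = 5.178 mol
n(B) = 229.0 / 33.60 = 6.815 mol
n/ν for J = 5.178/1 = 5.178
n/ν for B = 6.815/1 = 6.815
Smallest n/ν is J → limiting reagent.
n(T) produced = (3/1) × 5.178 = 15.53 mol
Step 2:
n(T) available = 15.53 mol
n(X) = 2050 / 199.20 = 10.29 mol
n/ν for T = 15.53/3 = 5.177
n/ν for X = 10.29/3 = 3.430
Smallest n/ν is X → limiting reagent.
n(R) = (1/3) × 10.29 = 3.430 mol
mass = 3.430 × 834.00 = 2861 g

2860 g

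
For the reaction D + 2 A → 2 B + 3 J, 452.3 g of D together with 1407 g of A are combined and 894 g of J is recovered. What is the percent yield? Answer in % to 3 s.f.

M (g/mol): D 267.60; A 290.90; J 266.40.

66.2 %

n(D) = 452.3 / 267.60 = 1.690 mol
n(A) = 1407 / 290.90 = 4.837 mol
n/ν for D = 1.690/1 = 1.690
n/ν for A = 4.837/2 = 2.419
Smallest n/ν is D → limiting reagent.
theoretical n(J) = (3/1) × 1.690 = 5.070 mol → 1351 g
% yield = 894 / 1351 × 100 = 66.17 %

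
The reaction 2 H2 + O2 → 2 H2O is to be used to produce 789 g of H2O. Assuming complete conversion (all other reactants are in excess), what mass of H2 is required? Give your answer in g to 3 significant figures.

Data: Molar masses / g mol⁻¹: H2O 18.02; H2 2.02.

n(H2O) = 789 / 18.02 = 43.78 mol
n(H2) = (2/2) × 43.78 = 43.78 mol
mass = 43.78 × 2.02 = 88.44 g

88.4 g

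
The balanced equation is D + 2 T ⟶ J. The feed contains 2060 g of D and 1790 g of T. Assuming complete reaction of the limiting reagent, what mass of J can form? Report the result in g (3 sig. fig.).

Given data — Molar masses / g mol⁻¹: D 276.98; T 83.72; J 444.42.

n(D) = 2060 / 276.98 = 7.437 mol
n(T) = 1790 / 83.72 = 21.38 mol
n/ν → D: 7.437, T: 10.69; D is limiting.
n(J) = (1/1) × 7.437 = 7.437 mol
mass = 7.437 × 444.42 = 3305 g

3310 g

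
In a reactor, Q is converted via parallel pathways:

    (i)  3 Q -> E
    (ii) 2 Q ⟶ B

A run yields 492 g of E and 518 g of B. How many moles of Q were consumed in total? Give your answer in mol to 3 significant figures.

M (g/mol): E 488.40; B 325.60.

6.20 mol

n(E) = 492 / 488.40 = 1.007 mol
n(B) = 518 / 325.60 = 1.591 mol
n(Q) via (i) = (3/1)×1.007 = 3.021 mol
n(Q) via (ii) = (2/1)×1.591 = 3.182 mol
total n(Q) = 3.021 + 3.182 = 6.203 mol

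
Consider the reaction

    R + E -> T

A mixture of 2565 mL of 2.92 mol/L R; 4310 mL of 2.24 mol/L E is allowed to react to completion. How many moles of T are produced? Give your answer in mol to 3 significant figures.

7.49 mol

n(R) = 2.92 × 2565/1000 = 7.490 mol
n(E) = 2.24 × 4310/1000 = 9.654 mol
n/ν for R = 7.490/1 = 7.490
n/ν for E = 9.654/1 = 9.654
Smallest n/ν is R → limiting reagent.
n(T) = (1/1) × 7.490 = 7.490 mol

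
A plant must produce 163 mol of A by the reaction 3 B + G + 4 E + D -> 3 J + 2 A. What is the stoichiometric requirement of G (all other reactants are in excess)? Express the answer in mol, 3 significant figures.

n(A) = 163.0 mol
n(G) = (1/2) × 163.0 = 81.50 mol

81.5 mol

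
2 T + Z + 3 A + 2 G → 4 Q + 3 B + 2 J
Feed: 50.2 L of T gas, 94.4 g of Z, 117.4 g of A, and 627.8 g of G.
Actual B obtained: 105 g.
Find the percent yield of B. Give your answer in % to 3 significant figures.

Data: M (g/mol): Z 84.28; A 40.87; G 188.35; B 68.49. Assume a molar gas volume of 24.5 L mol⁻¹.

n(T) = 50.20 / 24.5 = 2.049 mol
n(Z) = 94.40 / 84.28 = 1.120 mol
n(A) = 117.4 / 40.87 = 2.873 mol
n(G) = 627.8 / 188.35 = 3.333 mol
n/ν → T: 1.025, Z: 1.120, A: 0.9577, G: 1.667; A is limiting.
theoretical n(B) = (3/3) × 2.873 = 2.873 mol → 196.8 g
% yield = 105 / 196.8 × 100 = 53.35 %

53.4 %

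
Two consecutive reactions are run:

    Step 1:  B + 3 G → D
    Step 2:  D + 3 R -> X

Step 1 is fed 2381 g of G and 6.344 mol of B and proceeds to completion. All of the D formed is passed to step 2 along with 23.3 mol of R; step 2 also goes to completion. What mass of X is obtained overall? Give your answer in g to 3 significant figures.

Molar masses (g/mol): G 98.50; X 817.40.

5190 g

Step 1:
n(G) = 2381 / 98.50 = 24.17 mol
n(B) = 6.344 mol
n/ν for G = 24.17/3 = 8.057
n/ν for B = 6.344/1 = 6.344
Smallest n/ν is B → limiting reagent.
n(D) produced = (1/1) × 6.344 = 6.344 mol
Step 2:
n(D) available = 6.344 mol
n(R) = 23.30 mol
n/ν for D = 6.344/1 = 6.344
n/ν for R = 23.30/3 = 7.767
Smallest n/ν is D → limiting reagent.
n(X) = (1/1) × 6.344 = 6.344 mol
mass = 6.344 × 817.40 = 5186 g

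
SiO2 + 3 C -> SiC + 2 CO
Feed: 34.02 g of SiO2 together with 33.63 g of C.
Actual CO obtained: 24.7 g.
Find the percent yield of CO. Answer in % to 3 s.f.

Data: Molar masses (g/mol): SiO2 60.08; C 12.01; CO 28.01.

n(SiO2) = 34.02 / 60.08 = 0.5662 mol
n(C) = 33.63 / 12.01 = 2.800 mol
n/ν for SiO2 = 0.5662/1 = 0.5662
n/ν for C = 2.800/3 = 0.9333
Smallest n/ν is SiO2 → limiting reagent.
theoretical n(CO) = (2/1) × 0.5662 = 1.132 mol → 31.71 g
% yield = 24.7 / 31.71 × 100 = 77.89 %

77.9 %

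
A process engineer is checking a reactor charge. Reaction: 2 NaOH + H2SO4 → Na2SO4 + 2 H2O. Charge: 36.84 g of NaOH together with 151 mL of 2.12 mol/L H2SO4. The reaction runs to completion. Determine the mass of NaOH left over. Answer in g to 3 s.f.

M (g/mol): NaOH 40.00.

n(NaOH) = 36.84 / 40.00 = 0.9210 mol
n(H2SO4) = 2.12 × 151.0/1000 = 0.3201 mol
n/ν → NaOH: 0.4605, H2SO4: 0.3201; H2SO4 is limiting.
NaOH consumed = (2/1) × 0.3201 = 0.6402 mol
NaOH remaining = 0.9210 − 0.6402 = 0.2808 mol
mass = 0.2808 × 40.00 = 11.23 g

11.2 g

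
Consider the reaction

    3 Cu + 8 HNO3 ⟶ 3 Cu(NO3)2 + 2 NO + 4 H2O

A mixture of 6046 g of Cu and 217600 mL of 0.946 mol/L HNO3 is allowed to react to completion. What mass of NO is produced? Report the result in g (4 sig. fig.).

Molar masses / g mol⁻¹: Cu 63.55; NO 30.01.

1544 g

n(Cu) = 6046 / 63.55 = 95.14 mol
n(HNO3) = 0.946 × 217600/1000 = 205.8 mol
n/ν for Cu = 95.14/3 = 31.71
n/ν for HNO3 = 205.8/8 = 25.73
Smallest n/ν is HNO3 → limiting reagent.
n(NO) = (2/8) × 205.8 = 51.45 mol
mass = 51.45 × 30.01 = 1544 g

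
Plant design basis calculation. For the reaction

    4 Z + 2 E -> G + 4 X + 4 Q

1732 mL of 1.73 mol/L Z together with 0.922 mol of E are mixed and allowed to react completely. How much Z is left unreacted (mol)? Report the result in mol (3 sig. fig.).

1.15 mol

n(Z) = 1.73 × 1732/1000 = 2.996 mol
n(E) = 0.9220 mol
n/ν for Z = 2.996/4 = 0.7490
n/ν for E = 0.9220/2 = 0.4610
Smallest n/ν is E → limiting reagent.
Z consumed = (4/2) × 0.9220 = 1.844 mol
Z remaining = 2.996 − 1.844 = 1.152 mol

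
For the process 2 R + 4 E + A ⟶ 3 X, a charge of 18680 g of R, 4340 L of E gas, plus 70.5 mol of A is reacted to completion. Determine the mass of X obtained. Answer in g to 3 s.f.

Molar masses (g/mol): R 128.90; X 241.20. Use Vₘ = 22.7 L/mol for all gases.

n(R) = 18680 / 128.90 = 144.9 mol
n(E) = 4340 / 22.7 = 191.2 mol
n(A) = 70.50 mol
n/ν for R = 144.9/2 = 72.45
n/ν for E = 191.2/4 = 47.80
n/ν for A = 70.50/1 = 70.50
Smallest n/ν is E → limiting reagent.
n(X) = (3/4) × 191.2 = 143.4 mol
mass = 143.4 × 241.20 = 34590 g

34600 g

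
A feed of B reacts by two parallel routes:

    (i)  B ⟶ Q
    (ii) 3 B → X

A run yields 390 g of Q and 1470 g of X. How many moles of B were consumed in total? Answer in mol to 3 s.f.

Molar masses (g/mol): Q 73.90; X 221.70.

25.2 mol

n(Q) = 390 / 73.90 = 5.277 mol
n(X) = 1470 / 221.70 = 6.631 mol
n(B) via (i) = (1/1)×5.277 = 5.277 mol
n(B) via (ii) = (3/1)×6.631 = 19.89 mol
total n(B) = 5.277 + 19.89 = 25.17 mol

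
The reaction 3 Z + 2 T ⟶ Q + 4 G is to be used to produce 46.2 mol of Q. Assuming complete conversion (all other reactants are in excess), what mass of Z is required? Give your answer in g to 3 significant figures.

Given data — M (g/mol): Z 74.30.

10300 g

n(Q) = 46.20 mol
n(Z) = (3/1) × 46.20 = 138.6 mol
mass = 138.6 × 74.30 = 10300 g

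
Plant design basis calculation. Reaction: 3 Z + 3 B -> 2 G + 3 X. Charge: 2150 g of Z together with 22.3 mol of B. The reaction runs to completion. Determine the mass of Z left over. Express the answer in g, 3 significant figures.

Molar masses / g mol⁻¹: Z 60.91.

792 g

n(Z) = 2150 / 60.91 = 35.30 mol
n(B) = 22.30 mol
n/ν → Z: 11.77, B: 7.433; B is limiting.
Z consumed = (3/3) × 22.30 = 22.30 mol
Z remaining = 35.30 − 22.30 = 13.00 mol
mass = 13.00 × 60.91 = 791.8 g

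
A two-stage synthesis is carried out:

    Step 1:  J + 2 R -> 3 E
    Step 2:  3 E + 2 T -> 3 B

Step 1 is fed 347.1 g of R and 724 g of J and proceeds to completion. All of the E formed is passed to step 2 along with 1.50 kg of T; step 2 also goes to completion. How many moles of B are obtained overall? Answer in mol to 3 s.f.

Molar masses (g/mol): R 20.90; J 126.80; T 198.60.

11.3 mol

Step 1:
n(R) = 347.1 / 20.90 = 16.61 mol
n(J) = 724.0 / 126.80 = 5.710 mol
n/ν → R: 8.305, J: 5.710; J is limiting.
n(E) produced = (3/1) × 5.710 = 17.13 mol
Step 2:
n(E) available = 17.13 mol
n(T) = 1.500×1000 / 198.60 = 7.553 mol
n/ν → E: 5.710, T: 3.777; T is limiting.
n(B) = (3/2) × 7.553 = 11.33 mol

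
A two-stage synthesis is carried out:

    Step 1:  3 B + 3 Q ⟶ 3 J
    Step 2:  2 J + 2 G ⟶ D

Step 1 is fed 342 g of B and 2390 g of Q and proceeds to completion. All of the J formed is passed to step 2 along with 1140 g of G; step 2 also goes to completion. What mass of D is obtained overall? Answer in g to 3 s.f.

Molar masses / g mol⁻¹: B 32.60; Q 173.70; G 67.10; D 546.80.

2870 g

Step 1:
n(B) = 342.0 / 32.60 = 10.49 mol
n(Q) = 2390 / 173.70 = 13.76 mol
n/ν → B: 3.497, Q: 4.587; B is limiting.
n(J) produced = (3/3) × 10.49 = 10.49 mol
Step 2:
n(J) available = 10.49 mol
n(G) = 1140 / 67.10 = 16.99 mol
n/ν → J: 5.245, G: 8.495; J is limiting.
n(D) = (1/2) × 10.49 = 5.245 mol
mass = 5.245 × 546.80 = 2868 g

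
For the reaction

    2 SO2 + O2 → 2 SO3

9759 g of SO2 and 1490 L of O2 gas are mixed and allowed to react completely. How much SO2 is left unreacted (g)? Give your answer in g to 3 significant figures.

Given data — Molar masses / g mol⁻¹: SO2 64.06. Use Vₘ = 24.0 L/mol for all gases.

1800 g

n(SO2) = 9759 / 64.06 = 152.3 mol
n(O2) = 1490 / 24.0 = 62.08 mol
n/ν for SO2 = 152.3/2 = 76.15
n/ν for O2 = 62.08/1 = 62.08
Smallest n/ν is O2 → limiting reagent.
SO2 consumed = (2/1) × 62.08 = 124.2 mol
SO2 remaining = 152.3 − 124.2 = 28.10 mol
mass = 28.10 × 64.06 = 1800 g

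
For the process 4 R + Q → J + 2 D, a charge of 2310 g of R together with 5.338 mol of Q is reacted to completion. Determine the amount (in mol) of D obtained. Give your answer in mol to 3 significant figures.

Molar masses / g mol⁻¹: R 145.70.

n(R) = 2310 / 145.70 = 15.85 mol
n(Q) = 5.338 mol
n/ν → R: 3.963, Q: 5.338; R is limiting.
n(D) = (2/4) × 15.85 = 7.925 mol

7.93 mol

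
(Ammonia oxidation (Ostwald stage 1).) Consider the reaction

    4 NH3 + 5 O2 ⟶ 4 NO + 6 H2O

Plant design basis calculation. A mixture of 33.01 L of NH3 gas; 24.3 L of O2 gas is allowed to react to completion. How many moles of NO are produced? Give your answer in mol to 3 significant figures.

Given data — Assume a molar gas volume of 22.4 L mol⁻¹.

n(NH3) = 33.01 / 22.4 = 1.474 mol
n(O2) = 24.30 / 22.4 = 1.085 mol
n/ν for NH3 = 1.474/4 = 0.3685
n/ν for O2 = 1.085/5 = 0.2170
Smallest n/ν is O2 → limiting reagent.
n(NO) = (4/5) × 1.085 = 0.8680 mol

0.868 mol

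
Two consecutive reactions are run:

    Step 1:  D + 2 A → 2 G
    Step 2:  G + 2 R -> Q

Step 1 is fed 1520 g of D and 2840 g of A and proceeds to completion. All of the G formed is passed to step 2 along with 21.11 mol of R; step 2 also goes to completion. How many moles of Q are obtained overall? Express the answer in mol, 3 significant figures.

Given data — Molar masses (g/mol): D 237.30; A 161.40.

10.6 mol

Step 1:
n(D) = 1520 / 237.30 = 6.405 mol
n(A) = 2840 / 161.40 = 17.60 mol
n/ν → D: 6.405, A: 8.800; D is limiting.
n(G) produced = (2/1) × 6.405 = 12.81 mol
Step 2:
n(G) available = 12.81 mol
n(R) = 21.11 mol
n/ν → G: 12.81, R: 10.56; R is limiting.
n(Q) = (1/2) × 21.11 = 10.56 mol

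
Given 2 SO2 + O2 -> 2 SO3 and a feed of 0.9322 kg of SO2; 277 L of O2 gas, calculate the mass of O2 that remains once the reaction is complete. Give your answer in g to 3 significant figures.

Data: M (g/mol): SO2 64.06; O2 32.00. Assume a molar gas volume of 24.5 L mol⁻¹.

129 g

n(SO2) = 0.9322×1000 / 64.06 = 14.55 mol
n(O2) = 277.0 / 24.5 = 11.31 mol
n/ν → SO2: 7.275, O2: 11.31; SO2 is limiting.
O2 consumed = (1/2) × 14.55 = 7.275 mol
O2 remaining = 11.31 − 7.275 = 4.035 mol
mass = 4.035 × 32.00 = 129.1 g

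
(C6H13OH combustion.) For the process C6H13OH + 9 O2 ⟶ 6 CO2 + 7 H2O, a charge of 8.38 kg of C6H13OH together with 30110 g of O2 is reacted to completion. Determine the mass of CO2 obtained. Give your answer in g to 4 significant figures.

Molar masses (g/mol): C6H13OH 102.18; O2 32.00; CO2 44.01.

21660 g

n(C6H13OH) = 8.380×1000 / 102.18 = 82.01 mol
n(O2) = 30110 / 32.00 = 940.9 mol
n/ν → C6H13OH: 82.01, O2: 104.5; C6H13OH is limiting.
n(CO2) = (6/1) × 82.01 = 492.1 mol
mass = 492.1 × 44.01 = 21660 g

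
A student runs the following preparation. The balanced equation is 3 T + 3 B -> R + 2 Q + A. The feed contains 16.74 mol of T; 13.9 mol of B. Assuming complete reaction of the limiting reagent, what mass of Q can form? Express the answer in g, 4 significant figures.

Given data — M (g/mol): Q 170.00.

n(T) = 16.74 mol
n(B) = 13.90 mol
n/ν for T = 16.74/3 = 5.580
n/ν for B = 13.90/3 = 4.633
Smallest n/ν is B → limiting reagent.
n(Q) = (2/3) × 13.90 = 9.267 mol
mass = 9.267 × 170.00 = 1575 g

1575 g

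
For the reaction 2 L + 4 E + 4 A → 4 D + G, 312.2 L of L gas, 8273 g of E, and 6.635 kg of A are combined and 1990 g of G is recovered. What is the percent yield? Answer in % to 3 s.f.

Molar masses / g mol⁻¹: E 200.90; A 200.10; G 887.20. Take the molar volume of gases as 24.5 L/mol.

n(L) = 312.2 / 24.5 = 12.74 mol
n(E) = 8273 / 200.90 = 41.18 mol
n(A) = 6.635×1000 / 200.10 = 33.16 mol
n/ν → L: 6.370, E: 10.30, A: 8.290; L is limiting.
theoretical n(G) = (1/2) × 12.74 = 6.370 mol → 5651 g
% yield = 1990 / 5651 × 100 = 35.22 %

35.2 %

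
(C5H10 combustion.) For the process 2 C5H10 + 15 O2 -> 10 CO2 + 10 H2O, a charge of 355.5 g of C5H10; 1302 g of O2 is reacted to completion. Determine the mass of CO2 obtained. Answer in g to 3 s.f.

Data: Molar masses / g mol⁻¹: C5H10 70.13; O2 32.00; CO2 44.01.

n(C5H10) = 355.5 / 70.13 = 5.069 mol
n(O2) = 1302 / 32.00 = 40.69 mol
n/ν for C5H10 = 5.069/2 = 2.535
n/ν for O2 = 40.69/15 = 2.713
Smallest n/ν is C5H10 → limiting reagent.
n(CO2) = (10/2) × 5.069 = 25.35 mol
mass = 25.35 × 44.01 = 1116 g

1120 g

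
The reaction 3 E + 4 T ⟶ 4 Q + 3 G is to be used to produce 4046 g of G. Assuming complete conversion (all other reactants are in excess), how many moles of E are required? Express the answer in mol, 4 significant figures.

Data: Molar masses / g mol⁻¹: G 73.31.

55.19 mol

n(G) = 4046 / 73.31 = 55.19 mol
n(E) = (3/3) × 55.19 = 55.19 mol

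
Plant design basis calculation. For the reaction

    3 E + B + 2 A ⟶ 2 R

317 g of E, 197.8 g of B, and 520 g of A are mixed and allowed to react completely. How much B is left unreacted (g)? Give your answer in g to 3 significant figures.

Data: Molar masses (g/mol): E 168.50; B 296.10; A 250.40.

n(E) = 317.0 / 168.50 = 1.881 mol
n(B) = 197.8 / 296.10 = 0.6680 mol
n(A) = 520.0 / 250.40 = 2.077 mol
n/ν for E = 1.881/3 = 0.6270
n/ν for B = 0.6680/1 = 0.6680
n/ν for A = 2.077/2 = 1.039
Smallest n/ν is E → limiting reagent.
B consumed = (1/3) × 1.881 = 0.6270 mol
B remaining = 0.6680 − 0.6270 = 0.04100 mol
mass = 0.04100 × 296.10 = 12.14 g

12.1 g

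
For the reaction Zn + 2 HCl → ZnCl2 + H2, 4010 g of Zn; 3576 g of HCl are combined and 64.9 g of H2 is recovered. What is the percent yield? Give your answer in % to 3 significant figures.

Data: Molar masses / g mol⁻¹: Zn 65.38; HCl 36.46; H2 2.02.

65.5 %

n(Zn) = 4010 / 65.38 = 61.33 mol
n(HCl) = 3576 / 36.46 = 98.08 mol
n/ν for Zn = 61.33/1 = 61.33
n/ν for HCl = 98.08/2 = 49.04
Smallest n/ν is HCl → limiting reagent.
theoretical n(H2) = (1/2) × 98.08 = 49.04 mol → 99.06 g
% yield = 64.9 / 99.06 × 100 = 65.52 %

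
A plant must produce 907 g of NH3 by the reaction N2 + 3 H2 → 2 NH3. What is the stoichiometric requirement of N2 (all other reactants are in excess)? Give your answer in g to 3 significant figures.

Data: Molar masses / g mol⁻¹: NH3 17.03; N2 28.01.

n(NH3) = 907 / 17.03 = 53.26 mol
n(N2) = (1/2) × 53.26 = 26.63 mol
mass = 26.63 × 28.01 = 745.9 g

746 g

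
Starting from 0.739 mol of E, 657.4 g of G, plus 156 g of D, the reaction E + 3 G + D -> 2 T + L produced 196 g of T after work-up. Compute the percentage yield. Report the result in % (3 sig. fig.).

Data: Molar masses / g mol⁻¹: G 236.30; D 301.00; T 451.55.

41.9 %

n(E) = 0.7390 mol
n(G) = 657.4 / 236.30 = 2.782 mol
n(D) = 156.0 / 301.00 = 0.5183 mol
n/ν for E = 0.7390/1 = 0.7390
n/ν for G = 2.782/3 = 0.9273
n/ν for D = 0.5183/1 = 0.5183
Smallest n/ν is D → limiting reagent.
theoretical n(T) = (2/1) × 0.5183 = 1.037 mol → 468.3 g
% yield = 196 / 468.3 × 100 = 41.85 %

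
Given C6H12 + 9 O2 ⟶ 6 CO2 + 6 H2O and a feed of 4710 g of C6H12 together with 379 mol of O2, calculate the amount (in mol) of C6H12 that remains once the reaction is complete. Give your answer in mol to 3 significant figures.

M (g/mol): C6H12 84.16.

n(C6H12) = 4710 / 84.16 = 55.96 mol
n(O2) = 379.0 mol
n/ν for C6H12 = 55.96/1 = 55.96
n/ν for O2 = 379.0/9 = 42.11
Smallest n/ν is O2 → limiting reagent.
C6H12 consumed = (1/9) × 379.0 = 42.11 mol
C6H12 remaining = 55.96 − 42.11 = 13.85 mol

13.9 mol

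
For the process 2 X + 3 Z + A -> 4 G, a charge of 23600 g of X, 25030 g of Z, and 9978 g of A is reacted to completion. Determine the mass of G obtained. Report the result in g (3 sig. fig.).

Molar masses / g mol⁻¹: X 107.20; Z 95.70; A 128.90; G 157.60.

n(X) = 23600 / 107.20 = 220.1 mol
n(Z) = 25030 / 95.70 = 261.5 mol
n(A) = 9978 / 128.90 = 77.41 mol
n/ν for X = 220.1/2 = 110.1
n/ν for Z = 261.5/3 = 87.17
n/ν for A = 77.41/1 = 77.41
Smallest n/ν is A → limiting reagent.
n(G) = (4/1) × 77.41 = 309.6 mol
mass = 309.6 × 157.60 = 48790 g

48800 g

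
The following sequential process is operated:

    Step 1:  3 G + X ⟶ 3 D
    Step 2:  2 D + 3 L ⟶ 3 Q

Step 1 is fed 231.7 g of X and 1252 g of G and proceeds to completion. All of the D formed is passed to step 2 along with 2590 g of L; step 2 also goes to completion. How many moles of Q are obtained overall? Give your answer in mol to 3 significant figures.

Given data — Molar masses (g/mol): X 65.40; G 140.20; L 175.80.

13.4 mol

Step 1:
n(X) = 231.7 / 65.40 = 3.543 mol
n(G) = 1252 / 140.20 = 8.930 mol
n/ν for X = 3.543/1 = 3.543
n/ν for G = 8.930/3 = 2.977
Smallest n/ν is G → limiting reagent.
n(D) produced = (3/3) × 8.930 = 8.930 mol
Step 2:
n(D) available = 8.930 mol
n(L) = 2590 / 175.80 = 14.73 mol
n/ν for D = 8.930/2 = 4.465
n/ν for L = 14.73/3 = 4.910
Smallest n/ν is D → limiting reagent.
n(Q) = (3/2) × 8.930 = 13.40 mol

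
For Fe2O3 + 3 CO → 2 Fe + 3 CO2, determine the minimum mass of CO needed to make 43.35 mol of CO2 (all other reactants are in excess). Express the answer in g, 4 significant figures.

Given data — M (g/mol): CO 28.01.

1214 g

n(CO2) = 43.35 mol
n(CO) = (3/3) × 43.35 = 43.35 mol
mass = 43.35 × 28.01 = 1214 g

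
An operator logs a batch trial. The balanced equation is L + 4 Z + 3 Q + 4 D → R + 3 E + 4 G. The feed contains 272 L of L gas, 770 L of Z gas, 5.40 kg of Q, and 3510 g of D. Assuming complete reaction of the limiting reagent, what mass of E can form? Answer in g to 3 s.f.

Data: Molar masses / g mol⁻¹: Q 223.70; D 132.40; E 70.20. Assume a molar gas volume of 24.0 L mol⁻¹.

n(L) = 272.0 / 24.0 = 11.33 mol
n(Z) = 770.0 / 24.0 = 32.08 mol
n(Q) = 5.400×1000 / 223.70 = 24.14 mol
n(D) = 3510 / 132.40 = 26.51 mol
n/ν for L = 11.33/1 = 11.33
n/ν for Z = 32.08/4 = 8.020
n/ν for Q = 24.14/3 = 8.047
n/ν for D = 26.51/4 = 6.628
Smallest n/ν is D → limiting reagent.
n(E) = (3/4) × 26.51 = 19.88 mol
mass = 19.88 × 70.20 = 1396 g

1400 g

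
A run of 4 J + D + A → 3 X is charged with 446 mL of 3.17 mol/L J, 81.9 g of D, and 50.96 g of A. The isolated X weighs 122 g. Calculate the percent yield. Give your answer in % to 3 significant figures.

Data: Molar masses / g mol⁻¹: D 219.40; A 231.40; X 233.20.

n(J) = 3.17 × 446.0/1000 = 1.414 mol
n(D) = 81.90 / 219.40 = 0.3733 mol
n(A) = 50.96 / 231.40 = 0.2202 mol
n/ν → J: 0.3535, D: 0.3733, A: 0.2202; A is limiting.
theoretical n(X) = (3/1) × 0.2202 = 0.6606 mol → 154.1 g
% yield = 122 / 154.1 × 100 = 79.17 %

79.2 %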